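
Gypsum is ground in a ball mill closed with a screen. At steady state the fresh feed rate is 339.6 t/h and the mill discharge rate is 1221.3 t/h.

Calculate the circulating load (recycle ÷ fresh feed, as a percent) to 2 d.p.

CL = 259.63 %

Steady state: M = F + R.
R = M − F = 1221.3 − 339.6 = 881.7 t/h
CL = 100·R/F = 100·881.7/339.6 = 259.63 %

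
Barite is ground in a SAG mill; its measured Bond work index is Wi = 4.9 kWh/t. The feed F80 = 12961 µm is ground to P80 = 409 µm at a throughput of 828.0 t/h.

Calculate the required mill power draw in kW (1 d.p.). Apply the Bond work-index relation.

Bond: W = 10·Wi·(1/√P80 − 1/√F80)
W = 10·4.9·(1/√409 − 1/√12961) = 10·4.9·(0.040663) = 1.9925 kWh/t
P = W·T = 1.9925·828.0 = 1649.8 kW

P = 1649.8 kW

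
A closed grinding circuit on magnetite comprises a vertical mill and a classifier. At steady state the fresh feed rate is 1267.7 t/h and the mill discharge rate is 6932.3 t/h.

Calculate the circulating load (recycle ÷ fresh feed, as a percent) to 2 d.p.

M = F + R at steady state, so:
R = M − F = 6932.3 − 1267.7 = 5664.6 t/h
CL = 100·R/F = 100·5664.6/1267.7 = 446.84 %

CL = 446.84 %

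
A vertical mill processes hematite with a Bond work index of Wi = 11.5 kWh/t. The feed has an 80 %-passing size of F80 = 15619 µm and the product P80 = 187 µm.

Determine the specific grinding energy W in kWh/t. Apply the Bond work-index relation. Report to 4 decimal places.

W = 7.4895 kWh/t

W = 10 Wi (1/√P80 − 1/√F80)  [Bond]
1/√187 = 0.073127;  1/√15619 = 0.008002
W = 10·11.5·(0.073127 − 0.008002) = 7.4895 kWh/t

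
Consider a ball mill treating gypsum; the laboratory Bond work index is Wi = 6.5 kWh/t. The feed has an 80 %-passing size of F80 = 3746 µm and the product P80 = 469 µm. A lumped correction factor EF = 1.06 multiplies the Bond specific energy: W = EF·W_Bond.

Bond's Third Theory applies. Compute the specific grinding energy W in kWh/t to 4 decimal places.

W = 10 Wi (P80^-0.5 − F80^-0.5)
1/√469 = 0.046176;  1/√3746 = 0.016339
W = 10·6.5·(0.046176 − 0.016339) = 1.9394 kWh/t
With EF = 1.06: W = 1.9394·1.06 = 2.0558 kWh/t

W = 2.0558 kWh/t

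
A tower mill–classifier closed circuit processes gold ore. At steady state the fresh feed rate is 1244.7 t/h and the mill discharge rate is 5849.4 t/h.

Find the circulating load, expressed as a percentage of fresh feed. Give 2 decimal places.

Mill node: discharge = fresh + recycle.
R = M − F = 5849.4 − 1244.7 = 4604.7 t/h
CL = 100·R/F = 100·4604.7/1244.7 = 369.94 %

CL = 369.94 %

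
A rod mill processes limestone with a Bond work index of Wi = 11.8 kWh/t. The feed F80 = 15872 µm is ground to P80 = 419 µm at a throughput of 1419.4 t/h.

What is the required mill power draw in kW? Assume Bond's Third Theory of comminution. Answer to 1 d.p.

P = 6852.9 kW

Bond:  W = 10 Wi (1/√P − 1/√F)
W = 10·11.8·(1/√419 − 1/√15872) = 10·11.8·(0.040916) = 4.8281 kWh/t
P = W·T = 4.8281·1419.4 = 6852.9 kW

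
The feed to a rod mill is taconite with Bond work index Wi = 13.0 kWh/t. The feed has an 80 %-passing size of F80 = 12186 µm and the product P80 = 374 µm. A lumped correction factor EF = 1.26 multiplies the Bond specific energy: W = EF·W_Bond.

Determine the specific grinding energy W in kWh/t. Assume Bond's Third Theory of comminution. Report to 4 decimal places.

W = 10 Wi (P80^-0.5 − F80^-0.5)
1/√374 = 0.051709;  1/√12186 = 0.009059
W = 10·13.0·(0.051709 − 0.009059) = 5.5445 kWh/t
Apply correction: 5.5445 × 1.26 = 6.9861 kWh/t

W = 6.9861 kWh/t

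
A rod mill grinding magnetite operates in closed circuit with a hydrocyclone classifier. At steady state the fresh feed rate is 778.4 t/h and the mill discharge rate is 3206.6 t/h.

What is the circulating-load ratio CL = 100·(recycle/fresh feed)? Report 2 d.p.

M = F + R at steady state, so:
R = M − F = 3206.6 − 778.4 = 2428.2 t/h
CL = 100·R/F = 100·2428.2/778.4 = 311.95 %

CL = 311.95 %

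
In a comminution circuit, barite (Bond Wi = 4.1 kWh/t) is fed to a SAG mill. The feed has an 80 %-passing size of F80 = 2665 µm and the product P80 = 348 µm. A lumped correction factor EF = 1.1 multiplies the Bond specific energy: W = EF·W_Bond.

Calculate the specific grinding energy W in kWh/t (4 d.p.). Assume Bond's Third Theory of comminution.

W = 10·Wi·[P80^(−½) − F80^(−½)]
1/√348 = 0.053606;  1/√2665 = 0.019371
W = 10·4.1·(0.053606 − 0.019371) = 1.4036 kWh/t
W_actual = 1.1 × 1.4036 = 1.5440 kWh/t

W = 1.5440 kWh/t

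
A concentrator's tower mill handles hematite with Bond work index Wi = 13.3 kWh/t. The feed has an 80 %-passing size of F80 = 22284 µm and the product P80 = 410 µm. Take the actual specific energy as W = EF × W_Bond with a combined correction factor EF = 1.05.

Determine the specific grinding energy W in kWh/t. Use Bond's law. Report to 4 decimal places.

W = 5.9613 kWh/t

Bond:  W = 10 Wi (1/√P − 1/√F)
1/√410 = 0.049386;  1/√22284 = 0.006699
W = 10·13.3·(0.049386 − 0.006699) = 5.6774 kWh/t
Corrected W = EF·W_Bond = 1.05·5.6774 = 5.9613 kWh/t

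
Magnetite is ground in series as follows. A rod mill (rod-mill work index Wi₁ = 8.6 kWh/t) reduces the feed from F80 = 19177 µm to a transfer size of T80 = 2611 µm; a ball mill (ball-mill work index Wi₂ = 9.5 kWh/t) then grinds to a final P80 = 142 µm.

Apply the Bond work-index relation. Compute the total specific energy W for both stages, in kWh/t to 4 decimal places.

W = 7.1751 kWh/t

W = 10 Wi / √P80 − 10 Wi / √F80
Stage 1 (19177→2611 µm, Wi₁=8.6): W₁ = 10·8.6·(0.019570 − 0.007221) = 1.0620 kWh/t
Stage 2 (2611→142 µm, Wi₂=9.5): W₂ = 10·9.5·(0.083918 − 0.019570) = 6.1130 kWh/t
W = W₁ + W₂ = 1.0620 + 6.1130 = 7.1751 kWh/t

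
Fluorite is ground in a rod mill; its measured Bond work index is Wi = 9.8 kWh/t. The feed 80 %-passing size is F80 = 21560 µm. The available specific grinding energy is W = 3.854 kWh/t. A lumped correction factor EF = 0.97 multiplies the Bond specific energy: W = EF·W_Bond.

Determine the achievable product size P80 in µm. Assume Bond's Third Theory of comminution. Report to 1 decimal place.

P80 = 446.0 µm

Bond:  W = 10 Wi (1/√P − 1/√F)
W_Bond = W / EF = 3.854 / 0.97 = 3.9732 kWh/t
P80^(−½) = W_Bond/(10 Wi) + F80^(−½)
  = 3.9732/(10·9.8) + 1/√21560 = 0.040543 + 0.006810 = 0.047353
P80 = (1/0.047353)² = 21.1179² = 445.96 µm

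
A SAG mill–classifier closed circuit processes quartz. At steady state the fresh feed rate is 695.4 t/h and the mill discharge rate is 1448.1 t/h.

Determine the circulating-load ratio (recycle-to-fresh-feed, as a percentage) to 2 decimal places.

CL = 108.24 %

Steady state: M = F + R.
R = M − F = 1448.1 − 695.4 = 752.7 t/h
CL = 100·R/F = 100·752.7/695.4 = 108.24 %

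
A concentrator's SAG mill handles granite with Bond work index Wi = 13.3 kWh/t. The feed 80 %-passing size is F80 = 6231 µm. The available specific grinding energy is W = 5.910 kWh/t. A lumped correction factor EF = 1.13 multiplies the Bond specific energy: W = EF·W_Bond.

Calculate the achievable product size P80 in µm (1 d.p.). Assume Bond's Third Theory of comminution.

P80 = 369.9 µm

W = 10·Wi·[P80^(−½) − F80^(−½)]
W_Bond = W / EF = 5.910 / 1.13 = 5.2301 kWh/t
⇒ 1/√P80 = W_Bond/(10·Wi) + 1/√F80
  = 5.2301/(10·13.3) + 1/√6231 = 0.039324 + 0.012668 = 0.051992
P80 = (1/0.051992)² = 19.2336² = 369.93 µm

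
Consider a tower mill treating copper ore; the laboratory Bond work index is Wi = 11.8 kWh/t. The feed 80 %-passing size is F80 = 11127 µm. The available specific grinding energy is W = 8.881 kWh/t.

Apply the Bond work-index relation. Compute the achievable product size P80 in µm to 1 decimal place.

P80 = 139.2 µm

W = 10·Wi·[P80^(−½) − F80^(−½)]
⇒ 1/√P80 = W/(10 Wi) + 1/√F80
  = 8.8810/(10·11.8) + 1/√11127 = 0.075263 + 0.009480 = 0.084743
P80 = (1/0.084743)² = 11.8004² = 139.25 µm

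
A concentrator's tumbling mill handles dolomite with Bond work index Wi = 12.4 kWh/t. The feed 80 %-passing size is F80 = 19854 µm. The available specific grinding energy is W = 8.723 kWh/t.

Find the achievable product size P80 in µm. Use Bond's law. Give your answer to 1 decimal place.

Bond: W = 10·Wi·(1/√P80 − 1/√F80)
⇒ 1/√P80 = W/(10·Wi) + 1/√F80
  = 8.7230/(10·12.4) + 1/√19854 = 0.070347 + 0.007097 = 0.077444
P80 = (1/0.077444)² = 12.9126² = 166.73 µm

P80 = 166.7 µm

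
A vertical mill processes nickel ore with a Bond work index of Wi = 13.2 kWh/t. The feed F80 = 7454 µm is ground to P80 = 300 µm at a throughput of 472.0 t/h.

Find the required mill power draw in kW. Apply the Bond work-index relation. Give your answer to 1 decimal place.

W = 10 Wi (P80^-0.5 − F80^-0.5)
W = 10·13.2·(1/√300 − 1/√7454) = 10·13.2·(0.046152) = 6.0921 kWh/t
Power = W × throughput = 6.0921 kWh/t × 472.0 t/h = 2875.5 kW

P = 2875.5 kW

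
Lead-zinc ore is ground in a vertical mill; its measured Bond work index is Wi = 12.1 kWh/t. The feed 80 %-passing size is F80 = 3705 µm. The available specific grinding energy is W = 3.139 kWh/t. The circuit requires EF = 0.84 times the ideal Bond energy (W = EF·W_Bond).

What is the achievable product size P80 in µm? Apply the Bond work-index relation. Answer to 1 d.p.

P80 = 446.7 µm

W = 10 Wi / √P80 − 10 Wi / √F80
W_Bond = W / EF = 3.139 / 0.84 = 3.7369 kWh/t
P80^(−½) = W_Bond/(10 Wi) + F80^(−½)
  = 3.7369/(10·12.1) + 1/√3705 = 0.030884 + 0.016429 = 0.047312
P80 = (1/0.047312)² = 21.1361² = 446.74 µm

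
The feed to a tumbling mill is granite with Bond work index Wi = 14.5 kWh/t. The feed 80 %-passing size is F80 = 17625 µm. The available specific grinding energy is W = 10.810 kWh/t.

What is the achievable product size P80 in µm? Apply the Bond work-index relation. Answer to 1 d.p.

W = 10·Wi·(P80^(-½) − F80^(-½))
1/√P80 = 1/√F80 + W/(10·Wi)
  = 10.8100/(10·14.5) + 1/√17625 = 0.074552 + 0.007532 = 0.082084
P80 = (1/0.082084)² = 12.1826² = 148.42 µm

P80 = 148.4 µm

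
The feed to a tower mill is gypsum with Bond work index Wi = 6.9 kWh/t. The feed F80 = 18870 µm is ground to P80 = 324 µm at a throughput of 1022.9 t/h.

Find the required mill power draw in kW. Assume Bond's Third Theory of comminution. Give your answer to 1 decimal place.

Bond: W = 10·Wi·(1/√P80 − 1/√F80)
W = 10·6.9·(1/√324 − 1/√18870) = 10·6.9·(0.048276) = 3.3310 kWh/t
P = W·T = 3.3310·1022.9 = 3407.3 kW

P = 3407.3 kW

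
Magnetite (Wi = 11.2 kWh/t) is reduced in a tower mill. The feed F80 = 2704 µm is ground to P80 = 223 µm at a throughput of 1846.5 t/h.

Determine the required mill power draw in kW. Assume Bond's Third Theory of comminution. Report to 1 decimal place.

P = 9871.8 kW

W = 10·Wi·[P80^(−½) − F80^(−½)]
W = 10·11.2·(1/√223 − 1/√2704) = 10·11.2·(0.047734) = 5.3462 kWh/t
Power = W × throughput = 5.3462 kWh/t × 1846.5 t/h = 9871.8 kW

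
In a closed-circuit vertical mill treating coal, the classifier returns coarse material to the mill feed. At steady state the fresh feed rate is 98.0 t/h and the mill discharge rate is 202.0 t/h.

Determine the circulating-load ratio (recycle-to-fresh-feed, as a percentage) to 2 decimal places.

CL = 106.12 %

Mill node: discharge = fresh + recycle.
R = M − F = 202.0 − 98.0 = 104.0 t/h
CL = 100·R/F = 100·104.0/98.0 = 106.12 %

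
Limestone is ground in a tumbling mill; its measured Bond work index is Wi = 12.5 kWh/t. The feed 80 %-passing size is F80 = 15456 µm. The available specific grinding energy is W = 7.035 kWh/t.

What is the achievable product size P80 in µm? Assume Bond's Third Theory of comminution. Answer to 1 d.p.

P80 = 241.7 µm

Bond:  W = 10 Wi (1/√P − 1/√F)
⇒ 1/√P80 = W/(10 Wi) + 1/√F80
  = 7.0350/(10·12.5) + 1/√15456 = 0.056280 + 0.008044 = 0.064324
P80 = (1/0.064324)² = 15.5464² = 241.69 µm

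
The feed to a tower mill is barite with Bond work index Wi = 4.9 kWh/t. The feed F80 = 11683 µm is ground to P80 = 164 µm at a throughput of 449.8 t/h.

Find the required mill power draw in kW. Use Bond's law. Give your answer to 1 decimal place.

Bond:  W = 10 Wi (1/√P − 1/√F)
W = 10·4.9·(1/√164 − 1/√11683) = 10·4.9·(0.068835) = 3.3729 kWh/t
Power = W × throughput = 3.3729 kWh/t × 449.8 t/h = 1517.1 kW

P = 1517.1 kW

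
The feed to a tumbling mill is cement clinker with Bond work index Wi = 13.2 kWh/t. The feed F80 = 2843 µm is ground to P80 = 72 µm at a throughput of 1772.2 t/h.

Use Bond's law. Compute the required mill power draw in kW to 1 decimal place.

P = 23181.7 kW

W = 10·Wi·(P80^(-½) − F80^(-½))
W = 10·13.2·(1/√72 − 1/√2843) = 10·13.2·(0.099096) = 13.0807 kWh/t
P = W·T = 13.0807·1772.2 = 23181.7 kW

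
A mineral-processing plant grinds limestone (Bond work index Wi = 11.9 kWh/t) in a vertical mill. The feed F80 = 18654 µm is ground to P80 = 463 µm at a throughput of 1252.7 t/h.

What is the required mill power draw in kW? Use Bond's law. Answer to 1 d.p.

Bond: W = 10·Wi·(1/√P80 − 1/√F80)
W = 10·11.9·(1/√463 − 1/√18654) = 10·11.9·(0.039152) = 4.6591 kWh/t
P = W·T = 4.6591·1252.7 = 5836.5 kW

P = 5836.5 kW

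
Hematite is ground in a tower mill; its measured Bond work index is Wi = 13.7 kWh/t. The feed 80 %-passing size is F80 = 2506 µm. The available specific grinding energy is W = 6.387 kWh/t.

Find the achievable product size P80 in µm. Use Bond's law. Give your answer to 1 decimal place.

P80 = 225.5 µm

Bond:  W = 10 Wi (1/√P − 1/√F)
1/√P80 = 1/√F80 + W/(10·Wi)
  = 6.3870/(10·13.7) + 1/√2506 = 0.046620 + 0.019976 = 0.066596
P80 = (1/0.066596)² = 15.0158² = 225.47 µm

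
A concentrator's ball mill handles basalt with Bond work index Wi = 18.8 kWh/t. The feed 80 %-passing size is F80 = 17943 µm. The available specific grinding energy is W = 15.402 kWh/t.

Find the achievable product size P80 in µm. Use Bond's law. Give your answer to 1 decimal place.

Bond: W = 10·Wi·(1/√P80 − 1/√F80)
P80^-0.5 = F80^-0.5 + W/(10 Wi)
  = 15.4020/(10·18.8) + 1/√17943 = 0.081926 + 0.007465 = 0.089391
P80 = (1/0.089391)² = 11.1868² = 125.14 µm

P80 = 125.1 µm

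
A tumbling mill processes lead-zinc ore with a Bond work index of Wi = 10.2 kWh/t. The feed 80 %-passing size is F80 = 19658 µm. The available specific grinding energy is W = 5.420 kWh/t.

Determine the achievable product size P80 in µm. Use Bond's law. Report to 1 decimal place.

P80 = 275.3 µm

W = 10 Wi (1/√P80 − 1/√F80)  [Bond]
P80^-0.5 = F80^-0.5 + W/(10 Wi)
  = 5.4200/(10·10.2) + 1/√19658 = 0.053137 + 0.007132 = 0.060270
P80 = (1/0.060270)² = 16.5921² = 275.30 µm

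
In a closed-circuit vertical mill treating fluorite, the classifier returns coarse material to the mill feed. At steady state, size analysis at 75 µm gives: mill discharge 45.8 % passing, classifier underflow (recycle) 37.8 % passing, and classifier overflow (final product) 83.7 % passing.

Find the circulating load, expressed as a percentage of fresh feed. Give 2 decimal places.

CL = 473.75 %

Two-product formula at 75 µm:
(1+r)d = ru + o → r = (o−d)/(d−u)
r = (83.7 − 45.8)/(45.8 − 37.8) = 37.9/8.0 = 4.7375
CL = 100·r = 473.75 %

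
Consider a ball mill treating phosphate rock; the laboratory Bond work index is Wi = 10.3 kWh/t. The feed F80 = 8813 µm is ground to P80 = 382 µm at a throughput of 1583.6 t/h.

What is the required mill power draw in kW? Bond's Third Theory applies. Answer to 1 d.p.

W = 10·Wi·[P80^(−½) − F80^(−½)]
W = 10·10.3·(1/√382 − 1/√8813) = 10·10.3·(0.040512) = 4.1728 kWh/t
Mill draw = 4.1728 × 1583.6 = 6608.0 kW

P = 6608.0 kW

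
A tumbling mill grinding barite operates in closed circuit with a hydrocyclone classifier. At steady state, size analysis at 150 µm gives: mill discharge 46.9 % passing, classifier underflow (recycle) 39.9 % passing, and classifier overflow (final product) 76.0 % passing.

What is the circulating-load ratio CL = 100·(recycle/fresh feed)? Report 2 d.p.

Let r = R/F. Size balance at 150 µm:
d + r·d = r·u + o → r(d−u) = o−d
r = (76.0 − 46.9)/(46.9 − 39.9) = 29.1/7.0 = 4.1571
CL = 100·r = 415.71 %

CL = 415.71 %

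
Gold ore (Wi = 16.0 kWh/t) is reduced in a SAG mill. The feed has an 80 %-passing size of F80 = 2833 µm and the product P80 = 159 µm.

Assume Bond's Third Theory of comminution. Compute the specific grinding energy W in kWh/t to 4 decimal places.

W = 9.6828 kWh/t

W = 10 Wi (P80^-0.5 − F80^-0.5)
1/√159 = 0.079305;  1/√2833 = 0.018788
W = 10·16.0·(0.079305 − 0.018788) = 9.6828 kWh/t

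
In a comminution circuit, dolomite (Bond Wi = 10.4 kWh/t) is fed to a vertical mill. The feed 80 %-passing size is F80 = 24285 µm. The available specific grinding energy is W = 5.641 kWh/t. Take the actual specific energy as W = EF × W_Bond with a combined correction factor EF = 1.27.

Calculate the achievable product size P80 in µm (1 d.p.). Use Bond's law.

W = 10·Wi·[P80^(−½) − F80^(−½)]
W_Bond = W / EF = 5.641 / 1.27 = 4.4417 kWh/t
⇒ 1/√P80 = W_Bond/(10 Wi) + 1/√F80
  = 4.4417/(10·10.4) + 1/√24285 = 0.042709 + 0.006417 = 0.049126
P80 = (1/0.049126)² = 20.3558² = 414.36 µm

P80 = 414.4 µm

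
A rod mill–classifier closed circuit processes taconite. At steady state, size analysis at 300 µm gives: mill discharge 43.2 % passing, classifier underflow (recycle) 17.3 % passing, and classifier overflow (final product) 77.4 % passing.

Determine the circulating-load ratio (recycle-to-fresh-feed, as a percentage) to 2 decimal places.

CL = 132.05 %

Mass balance on the −300 µm fraction:
d + r·d = r·u + o → r(d−u) = o−d
r = (77.4 − 43.2)/(43.2 − 17.3) = 34.2/25.9 = 1.3205
CL = 100·r = 132.05 %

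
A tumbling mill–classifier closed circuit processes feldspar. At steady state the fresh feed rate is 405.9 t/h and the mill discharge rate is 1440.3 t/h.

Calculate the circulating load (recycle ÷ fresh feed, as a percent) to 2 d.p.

Steady state: M = F + R.
R = M − F = 1440.3 − 405.9 = 1034.4 t/h
CL = 100·R/F = 100·1034.4/405.9 = 254.84 %

CL = 254.84 %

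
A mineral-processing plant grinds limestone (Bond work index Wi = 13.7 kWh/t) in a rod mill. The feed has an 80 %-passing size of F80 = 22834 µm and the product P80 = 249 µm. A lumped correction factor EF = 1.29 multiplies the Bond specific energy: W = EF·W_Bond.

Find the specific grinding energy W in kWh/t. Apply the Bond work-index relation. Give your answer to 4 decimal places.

Bond:  W = 10 Wi (1/√P − 1/√F)
1/√249 = 0.063372;  1/√22834 = 0.006618
W = 10·13.7·(0.063372 − 0.006618) = 7.7754 kWh/t
Apply correction: 7.7754 × 1.29 = 10.0303 kWh/t

W = 10.0303 kWh/t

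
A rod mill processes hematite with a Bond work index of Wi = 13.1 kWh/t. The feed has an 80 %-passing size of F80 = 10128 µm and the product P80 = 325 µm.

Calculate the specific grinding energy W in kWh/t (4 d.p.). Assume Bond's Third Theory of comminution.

W = 5.9649 kWh/t

W = 10 Wi / √P80 − 10 Wi / √F80
1/√325 = 0.055470;  1/√10128 = 0.009937
W = 10·13.1·(0.055470 − 0.009937) = 5.9649 kWh/t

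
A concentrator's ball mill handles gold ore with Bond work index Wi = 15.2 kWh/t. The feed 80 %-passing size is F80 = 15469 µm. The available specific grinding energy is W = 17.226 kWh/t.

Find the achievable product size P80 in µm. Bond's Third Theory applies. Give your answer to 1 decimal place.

P80 = 67.9 µm

Bond: W = 10·Wi·(1/√P80 − 1/√F80)
⇒ 1/√P80 = W/(10·Wi) + 1/√F80
  = 17.2260/(10·15.2) + 1/√15469 = 0.113329 + 0.008040 = 0.121369
P80 = (1/0.121369)² = 8.2393² = 67.89 µm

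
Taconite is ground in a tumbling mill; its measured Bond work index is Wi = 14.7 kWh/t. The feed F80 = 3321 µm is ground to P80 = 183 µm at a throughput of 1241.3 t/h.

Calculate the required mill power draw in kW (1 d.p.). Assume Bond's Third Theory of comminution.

P = 10322.3 kW

Bond: W = 10·Wi·(1/√P80 − 1/√F80)
W = 10·14.7·(1/√183 − 1/√3321) = 10·14.7·(0.056569) = 8.3157 kWh/t
P = W·T = 8.3157·1241.3 = 10322.3 kW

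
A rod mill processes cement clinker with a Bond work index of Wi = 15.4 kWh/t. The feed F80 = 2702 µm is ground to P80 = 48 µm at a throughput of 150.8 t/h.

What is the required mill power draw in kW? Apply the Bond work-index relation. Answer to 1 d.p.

P = 2905.2 kW

W = 10 Wi (P80^-0.5 − F80^-0.5)
W = 10·15.4·(1/√48 − 1/√2702) = 10·15.4·(0.125100) = 19.2654 kWh/t
Power = W × throughput = 19.2654 kWh/t × 150.8 t/h = 2905.2 kW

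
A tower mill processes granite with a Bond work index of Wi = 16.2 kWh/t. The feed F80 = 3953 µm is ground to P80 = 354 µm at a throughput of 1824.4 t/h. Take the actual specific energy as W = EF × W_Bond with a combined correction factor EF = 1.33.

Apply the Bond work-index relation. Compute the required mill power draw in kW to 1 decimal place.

P = 14640.2 kW

W = 10·Wi·(P80^(-½) − F80^(-½))
W = 10·16.2·(1/√354 − 1/√3953) = 10·16.2·(0.037244) = 6.0336 kWh/t
With EF = 1.33: W = 6.0336·1.33 = 8.0247 kWh/t
P = W·T = 8.0247·1824.4 = 14640.2 kW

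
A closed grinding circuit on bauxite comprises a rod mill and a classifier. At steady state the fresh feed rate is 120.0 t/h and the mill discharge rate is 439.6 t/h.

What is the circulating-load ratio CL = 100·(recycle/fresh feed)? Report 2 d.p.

CL = 266.33 %

M = F + R at steady state, so:
R = M − F = 439.6 − 120.0 = 319.6 t/h
CL = 100·R/F = 100·319.6/120.0 = 266.33 %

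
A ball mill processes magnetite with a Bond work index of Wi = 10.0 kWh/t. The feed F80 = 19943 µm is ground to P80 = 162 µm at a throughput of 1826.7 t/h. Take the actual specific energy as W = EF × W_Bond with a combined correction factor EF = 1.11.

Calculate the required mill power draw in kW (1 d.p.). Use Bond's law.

W = 10 Wi (1/√P80 − 1/√F80)  [Bond]
W = 10·10.0·(1/√162 − 1/√19943) = 10·10.0·(0.071486) = 7.1486 kWh/t
With EF = 1.11: W = 7.1486·1.11 = 7.9350 kWh/t
Power = W × throughput = 7.9350 kWh/t × 1826.7 t/h = 14494.8 kW

P = 14494.8 kW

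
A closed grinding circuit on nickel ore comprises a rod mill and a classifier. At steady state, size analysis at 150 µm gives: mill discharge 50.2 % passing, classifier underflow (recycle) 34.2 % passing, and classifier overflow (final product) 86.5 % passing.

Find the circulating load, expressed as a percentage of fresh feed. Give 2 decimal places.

CL = 226.87 %

Two-product formula at 150 µm:
d + r·d = r·u + o → r(d−u) = o−d
r = (86.5 − 50.2)/(50.2 − 34.2) = 36.3/16.0 = 2.2687
CL = 100·r = 226.87 %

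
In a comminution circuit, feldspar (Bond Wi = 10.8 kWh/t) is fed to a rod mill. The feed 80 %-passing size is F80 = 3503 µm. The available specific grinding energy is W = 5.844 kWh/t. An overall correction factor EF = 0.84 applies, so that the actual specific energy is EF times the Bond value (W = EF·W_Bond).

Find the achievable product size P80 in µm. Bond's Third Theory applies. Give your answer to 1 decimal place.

W_Bond = 10·Wi·(1/√P₈₀ − 1/√F₈₀)
W_Bond = W / EF = 5.844 / 0.84 = 6.9571 kWh/t
P80^-0.5 = F80^-0.5 + W_Bond/(10 Wi)
  = 6.9571/(10·10.8) + 1/√3503 = 0.064418 + 0.016896 = 0.081314
P80 = (1/0.081314)² = 12.2980² = 151.24 µm

P80 = 151.2 µm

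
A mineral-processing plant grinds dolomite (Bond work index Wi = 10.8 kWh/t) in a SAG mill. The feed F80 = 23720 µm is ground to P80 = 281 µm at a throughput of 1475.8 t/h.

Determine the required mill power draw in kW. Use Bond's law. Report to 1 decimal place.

W = 10·Wi·[P80^(−½) − F80^(−½)]
W = 10·10.8·(1/√281 − 1/√23720) = 10·10.8·(0.053162) = 5.7415 kWh/t
P = W·T = 5.7415·1475.8 = 8473.3 kW

P = 8473.3 kW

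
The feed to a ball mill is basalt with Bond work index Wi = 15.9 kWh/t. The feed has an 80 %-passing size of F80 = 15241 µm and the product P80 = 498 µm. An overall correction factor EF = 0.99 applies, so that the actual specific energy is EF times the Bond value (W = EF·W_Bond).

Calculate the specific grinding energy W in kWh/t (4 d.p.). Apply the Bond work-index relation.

W = 10·Wi·(P80^(-½) − F80^(-½))
1/√498 = 0.044811;  1/√15241 = 0.008100
W = 10·15.9·(0.044811 − 0.008100) = 5.8370 kWh/t
Apply correction: 5.8370 × 0.99 = 5.7787 kWh/t

W = 5.7787 kWh/t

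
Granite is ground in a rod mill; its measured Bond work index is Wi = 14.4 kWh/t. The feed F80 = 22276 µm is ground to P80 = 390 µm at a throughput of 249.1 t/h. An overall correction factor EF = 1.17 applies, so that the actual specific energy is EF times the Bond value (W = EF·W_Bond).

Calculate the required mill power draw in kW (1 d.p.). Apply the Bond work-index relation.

P = 1844.0 kW

Bond:  W = 10 Wi (1/√P − 1/√F)
W = 10·14.4·(1/√390 − 1/√22276) = 10·14.4·(0.043937) = 6.3269 kWh/t
With EF = 1.17: W = 6.3269·1.17 = 7.4025 kWh/t
P = W·T = 7.4025·249.1 = 1844.0 kW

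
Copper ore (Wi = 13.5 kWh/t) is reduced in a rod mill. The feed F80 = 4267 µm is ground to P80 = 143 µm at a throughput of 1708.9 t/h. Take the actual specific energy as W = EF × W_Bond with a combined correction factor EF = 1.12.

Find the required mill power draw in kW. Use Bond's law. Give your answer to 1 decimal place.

W = 10·Wi·[P80^(−½) − F80^(−½)]
W = 10·13.5·(1/√143 − 1/√4267) = 10·13.5·(0.068315) = 9.2226 kWh/t
W_actual = 1.12 × 9.2226 = 10.3293 kWh/t
Power = W × throughput = 10.3293 kWh/t × 1708.9 t/h = 17651.7 kW

P = 17651.7 kW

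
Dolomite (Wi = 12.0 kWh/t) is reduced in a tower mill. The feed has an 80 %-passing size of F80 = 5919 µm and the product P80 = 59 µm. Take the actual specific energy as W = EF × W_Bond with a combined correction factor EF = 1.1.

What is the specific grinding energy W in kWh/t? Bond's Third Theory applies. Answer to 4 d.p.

W = 10·Wi·[P80^(−½) − F80^(−½)]
1/√59 = 0.130189;  1/√5919 = 0.012998
W = 10·12.0·(0.130189 − 0.012998) = 14.0629 kWh/t
Apply correction: 14.0629 × 1.1 = 15.4692 kWh/t

W = 15.4692 kWh/t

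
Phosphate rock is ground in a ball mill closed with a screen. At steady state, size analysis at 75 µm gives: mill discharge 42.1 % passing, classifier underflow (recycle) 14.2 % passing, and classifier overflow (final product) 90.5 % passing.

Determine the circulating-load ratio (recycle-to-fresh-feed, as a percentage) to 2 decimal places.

CL = 173.48 %

Two-product formula at 75 µm:
Fd + Rd = Ru + Fo ⇒ R/F = (o−d)/(d−u)
r = (90.5 − 42.1)/(42.1 − 14.2) = 48.4/27.9 = 1.7348
CL = 100·r = 173.48 %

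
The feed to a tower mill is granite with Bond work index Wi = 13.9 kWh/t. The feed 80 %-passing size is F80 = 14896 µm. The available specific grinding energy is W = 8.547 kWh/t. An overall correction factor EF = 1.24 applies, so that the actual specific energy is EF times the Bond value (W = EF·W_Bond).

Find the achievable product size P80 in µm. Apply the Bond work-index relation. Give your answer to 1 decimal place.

P80 = 299.5 µm

W = 10·Wi·[P80^(−½) − F80^(−½)]
W_Bond = W / EF = 8.547 / 1.24 = 6.8927 kWh/t
⇒ 1/√P80 = W_Bond/(10 Wi) + 1/√F80
  = 6.8927/(10·13.9) + 1/√14896 = 0.049588 + 0.008193 = 0.057781
P80 = (1/0.057781)² = 17.3066² = 299.52 µm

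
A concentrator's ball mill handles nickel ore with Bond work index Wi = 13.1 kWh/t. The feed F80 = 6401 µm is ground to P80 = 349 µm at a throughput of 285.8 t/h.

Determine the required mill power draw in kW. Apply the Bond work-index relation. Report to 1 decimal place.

W = 10 Wi (P80^-0.5 − F80^-0.5)
W = 10·13.1·(1/√349 − 1/√6401) = 10·13.1·(0.041030) = 5.3749 kWh/t
P_mill = W·ṁ = 5.3749·285.8 = 1536.1 kW

P = 1536.1 kW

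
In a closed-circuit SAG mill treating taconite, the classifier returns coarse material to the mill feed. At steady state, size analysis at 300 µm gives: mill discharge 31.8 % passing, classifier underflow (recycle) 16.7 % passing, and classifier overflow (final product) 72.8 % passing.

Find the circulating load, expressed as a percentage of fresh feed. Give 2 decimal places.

Two-product formula at 300 µm:
Fd + Rd = Ru + Fo ⇒ R/F = (o−d)/(d−u)
r = (72.8 − 31.8)/(31.8 − 16.7) = 41.0/15.1 = 2.7152
CL = 100·r = 271.52 %

CL = 271.52 %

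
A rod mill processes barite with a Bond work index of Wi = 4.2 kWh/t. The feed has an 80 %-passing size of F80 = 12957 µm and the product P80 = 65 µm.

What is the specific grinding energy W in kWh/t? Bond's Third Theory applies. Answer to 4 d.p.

W = 4.8405 kWh/t

Bond:  W = 10 Wi (1/√P − 1/√F)
1/√65 = 0.124035;  1/√12957 = 0.008785
W = 10·4.2·(0.124035 − 0.008785) = 4.8405 kWh/t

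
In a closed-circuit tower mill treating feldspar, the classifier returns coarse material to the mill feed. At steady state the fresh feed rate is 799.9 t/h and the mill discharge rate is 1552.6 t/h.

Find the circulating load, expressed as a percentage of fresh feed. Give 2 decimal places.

Discharge = new feed + return, hence
R = M − F = 1552.6 − 799.9 = 752.7 t/h
CL = 100·R/F = 100·752.7/799.9 = 94.10 %

CL = 94.10 %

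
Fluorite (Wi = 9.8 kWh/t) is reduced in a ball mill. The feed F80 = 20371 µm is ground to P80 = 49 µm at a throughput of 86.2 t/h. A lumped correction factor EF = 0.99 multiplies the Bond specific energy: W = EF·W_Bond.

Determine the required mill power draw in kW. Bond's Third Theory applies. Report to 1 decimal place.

P = 1136.1 kW

W = 10 Wi (P80^-0.5 − F80^-0.5)
W = 10·9.8·(1/√49 − 1/√20371) = 10·9.8·(0.135851) = 13.3134 kWh/t
W_actual = 0.99 × 13.3134 = 13.1802 kWh/t
Mill draw = 13.1802 × 86.2 = 1136.1 kW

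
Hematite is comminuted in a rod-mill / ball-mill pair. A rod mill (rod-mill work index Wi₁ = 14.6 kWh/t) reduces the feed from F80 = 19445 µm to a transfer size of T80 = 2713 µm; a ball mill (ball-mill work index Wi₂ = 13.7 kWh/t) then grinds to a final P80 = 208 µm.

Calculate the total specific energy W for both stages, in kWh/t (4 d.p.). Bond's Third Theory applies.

W = 8.6250 kWh/t

W = 10 Wi (1/√P80 − 1/√F80)  [Bond]
Stage 1 (19445→2713 µm, Wi₁=14.6): W₁ = 10·14.6·(0.019199 − 0.007171) = 1.7560 kWh/t
Stage 2 (2713→208 µm, Wi₂=13.7): W₂ = 10·13.7·(0.069338 − 0.019199) = 6.8690 kWh/t
W = W₁ + W₂ = 1.7560 + 6.8690 = 8.6250 kWh/t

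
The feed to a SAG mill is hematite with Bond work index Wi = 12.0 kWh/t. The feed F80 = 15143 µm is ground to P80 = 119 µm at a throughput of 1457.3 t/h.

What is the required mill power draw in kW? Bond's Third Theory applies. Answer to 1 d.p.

P = 14609.8 kW

Bond: W = 10·Wi·(1/√P80 − 1/√F80)
W = 10·12.0·(1/√119 − 1/√15143) = 10·12.0·(0.083544) = 10.0252 kWh/t
Power = W × throughput = 10.0252 kWh/t × 1457.3 t/h = 14609.8 kW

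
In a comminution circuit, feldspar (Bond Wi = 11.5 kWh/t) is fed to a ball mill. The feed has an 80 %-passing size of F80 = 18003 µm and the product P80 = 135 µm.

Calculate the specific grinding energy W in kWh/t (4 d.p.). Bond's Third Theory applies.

W = 9.0405 kWh/t

Bond:  W = 10 Wi (1/√P − 1/√F)
1/√135 = 0.086066;  1/√18003 = 0.007453
W = 10·11.5·(0.086066 − 0.007453) = 9.0405 kWh/t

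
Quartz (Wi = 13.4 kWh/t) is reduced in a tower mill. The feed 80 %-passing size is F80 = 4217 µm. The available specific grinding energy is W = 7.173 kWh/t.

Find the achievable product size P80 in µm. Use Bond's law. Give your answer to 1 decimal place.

P80 = 210.5 µm

W = 10 Wi / √P80 − 10 Wi / √F80
P80^-0.5 = F80^-0.5 + W/(10 Wi)
  = 7.1730/(10·13.4) + 1/√4217 = 0.053530 + 0.015399 = 0.068929
P80 = (1/0.068929)² = 14.5077² = 210.47 µm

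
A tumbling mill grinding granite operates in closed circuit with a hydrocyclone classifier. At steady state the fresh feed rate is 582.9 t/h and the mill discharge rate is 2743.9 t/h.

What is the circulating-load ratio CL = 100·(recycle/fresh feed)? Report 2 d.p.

Mill node: discharge = fresh + recycle.
R = M − F = 2743.9 − 582.9 = 2161.0 t/h
CL = 100·R/F = 100·2161.0/582.9 = 370.73 %

CL = 370.73 %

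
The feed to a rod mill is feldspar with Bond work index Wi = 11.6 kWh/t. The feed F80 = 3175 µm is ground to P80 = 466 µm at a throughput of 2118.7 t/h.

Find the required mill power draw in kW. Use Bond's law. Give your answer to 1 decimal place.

P = 7023.3 kW

W = 10 Wi / √P80 − 10 Wi / √F80
W = 10·11.6·(1/√466 − 1/√3175) = 10·11.6·(0.028577) = 3.3149 kWh/t
Power = W × throughput = 3.3149 kWh/t × 2118.7 t/h = 7023.3 kW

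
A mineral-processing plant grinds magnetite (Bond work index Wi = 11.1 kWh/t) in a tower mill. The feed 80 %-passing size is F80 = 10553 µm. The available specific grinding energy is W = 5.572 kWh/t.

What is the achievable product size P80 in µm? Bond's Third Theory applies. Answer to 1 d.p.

P80 = 278.4 µm

W = 10·Wi·(P80^(-½) − F80^(-½))
1/√P80 = 1/√F80 + W/(10·Wi)
  = 5.5720/(10·11.1) + 1/√10553 = 0.050198 + 0.009734 = 0.059933
P80 = (1/0.059933)² = 16.6854² = 278.40 µm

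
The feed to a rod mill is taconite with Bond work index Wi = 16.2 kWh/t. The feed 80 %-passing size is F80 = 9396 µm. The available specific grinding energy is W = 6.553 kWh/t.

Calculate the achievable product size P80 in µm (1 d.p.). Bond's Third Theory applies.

P80 = 388.0 µm

W = 10 Wi / √P80 − 10 Wi / √F80
P80^(−½) = W/(10 Wi) + F80^(−½)
  = 6.5530/(10·16.2) + 1/√9396 = 0.040451 + 0.010316 = 0.050767
P80 = (1/0.050767)² = 19.6978² = 388.00 µm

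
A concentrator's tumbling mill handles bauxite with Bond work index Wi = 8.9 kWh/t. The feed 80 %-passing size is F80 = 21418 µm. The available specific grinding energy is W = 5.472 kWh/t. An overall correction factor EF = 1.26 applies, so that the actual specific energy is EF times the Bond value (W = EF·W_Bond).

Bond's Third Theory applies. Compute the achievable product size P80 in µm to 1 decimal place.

W = 10·Wi·[P80^(−½) − F80^(−½)]
W_Bond = W / EF = 5.472 / 1.26 = 4.3429 kWh/t
P80^-0.5 = F80^-0.5 + W_Bond/(10 Wi)
  = 4.3429/(10·8.9) + 1/√21418 = 0.048796 + 0.006833 = 0.055629
P80 = (1/0.055629)² = 17.9762² = 323.14 µm

P80 = 323.1 µm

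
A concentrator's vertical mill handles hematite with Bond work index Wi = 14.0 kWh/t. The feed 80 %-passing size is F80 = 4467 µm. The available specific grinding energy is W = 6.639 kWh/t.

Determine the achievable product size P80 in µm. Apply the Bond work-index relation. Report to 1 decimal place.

P80 = 257.0 µm

W = 10 Wi (P80^-0.5 − F80^-0.5)
1/√P80 = 1/√F80 + W/(10·Wi)
  = 6.6390/(10·14.0) + 1/√4467 = 0.047421 + 0.014962 = 0.062384
P80 = (1/0.062384)² = 16.0299² = 256.96 µm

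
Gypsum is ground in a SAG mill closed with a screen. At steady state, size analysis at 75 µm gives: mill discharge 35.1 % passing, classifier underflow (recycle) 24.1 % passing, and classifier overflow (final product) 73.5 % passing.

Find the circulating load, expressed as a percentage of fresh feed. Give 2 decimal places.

CL = 349.09 %

Mass balance on the −75 µm fraction:
d + r·d = r·u + o → r(d−u) = o−d
r = (73.5 − 35.1)/(35.1 − 24.1) = 38.4/11.0 = 3.4909
CL = 100·r = 349.09 %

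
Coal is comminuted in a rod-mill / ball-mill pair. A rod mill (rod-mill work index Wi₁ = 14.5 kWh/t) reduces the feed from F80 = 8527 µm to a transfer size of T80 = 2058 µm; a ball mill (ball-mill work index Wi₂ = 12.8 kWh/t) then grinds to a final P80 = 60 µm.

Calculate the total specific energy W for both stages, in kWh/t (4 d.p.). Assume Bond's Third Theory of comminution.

W = 15.3292 kWh/t

Bond:  W = 10 Wi (1/√P − 1/√F)
Stage 1 (8527→2058 µm, Wi₁=14.5): W₁ = 10·14.5·(0.022043 − 0.010829) = 1.6260 kWh/t
Stage 2 (2058→60 µm, Wi₂=12.8): W₂ = 10·12.8·(0.129099 − 0.022043) = 13.7032 kWh/t
W = W₁ + W₂ = 1.6260 + 13.7032 = 15.3292 kWh/t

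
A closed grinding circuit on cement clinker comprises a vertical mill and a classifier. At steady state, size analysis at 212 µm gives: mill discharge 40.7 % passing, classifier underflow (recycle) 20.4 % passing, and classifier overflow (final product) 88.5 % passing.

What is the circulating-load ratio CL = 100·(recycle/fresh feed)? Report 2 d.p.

CL = 235.47 %

Two-product formula at 212 µm:
(1+r)·d = r·u + o ⇒ r = (o−d)/(d−u)
r = (88.5 − 40.7)/(40.7 − 20.4) = 47.8/20.3 = 2.3547
CL = 100·r = 235.47 %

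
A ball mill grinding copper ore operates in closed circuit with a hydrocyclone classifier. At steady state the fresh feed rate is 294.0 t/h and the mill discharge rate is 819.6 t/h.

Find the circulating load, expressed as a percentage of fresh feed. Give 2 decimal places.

CL = 178.78 %

M = F + R at steady state, so:
R = M − F = 819.6 − 294.0 = 525.6 t/h
CL = 100·R/F = 100·525.6/294.0 = 178.78 %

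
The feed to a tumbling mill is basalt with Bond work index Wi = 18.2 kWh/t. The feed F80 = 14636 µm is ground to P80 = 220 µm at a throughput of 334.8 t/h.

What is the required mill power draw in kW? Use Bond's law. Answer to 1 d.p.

W_Bond = 10·Wi·(1/√P₈₀ − 1/√F₈₀)
W = 10·18.2·(1/√220 − 1/√14636) = 10·18.2·(0.059154) = 10.7660 kWh/t
Power = W × throughput = 10.7660 kWh/t × 334.8 t/h = 3604.5 kW

P = 3604.5 kW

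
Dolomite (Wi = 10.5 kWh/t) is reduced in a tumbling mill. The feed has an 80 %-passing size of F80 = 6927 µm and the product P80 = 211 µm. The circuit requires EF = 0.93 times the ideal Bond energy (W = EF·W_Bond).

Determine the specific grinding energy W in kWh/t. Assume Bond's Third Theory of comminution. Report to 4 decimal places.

W = 5.5492 kWh/t

W_Bond = 10·Wi·(1/√P₈₀ − 1/√F₈₀)
1/√211 = 0.068843;  1/√6927 = 0.012015
W = 10·10.5·(0.068843 − 0.012015) = 5.9669 kWh/t
With EF = 0.93: W = 5.9669·0.93 = 5.5492 kWh/t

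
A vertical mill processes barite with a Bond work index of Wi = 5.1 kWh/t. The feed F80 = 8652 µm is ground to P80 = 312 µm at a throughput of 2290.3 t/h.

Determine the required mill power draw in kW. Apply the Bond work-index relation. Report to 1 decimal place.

Bond:  W = 10 Wi (1/√P − 1/√F)
W = 10·5.1·(1/√312 − 1/√8652) = 10·5.1·(0.045863) = 2.3390 kWh/t
Mill draw = 2.3390 × 2290.3 = 5357.0 kW

P = 5357.0 kW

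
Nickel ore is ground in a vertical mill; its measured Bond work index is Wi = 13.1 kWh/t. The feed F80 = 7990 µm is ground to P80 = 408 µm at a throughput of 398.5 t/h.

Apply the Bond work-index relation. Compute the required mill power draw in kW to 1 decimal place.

P = 2000.4 kW

Bond:  W = 10 Wi (1/√P − 1/√F)
W = 10·13.1·(1/√408 − 1/√7990) = 10·13.1·(0.038320) = 5.0199 kWh/t
Mill draw = 5.0199 × 398.5 = 2000.4 kW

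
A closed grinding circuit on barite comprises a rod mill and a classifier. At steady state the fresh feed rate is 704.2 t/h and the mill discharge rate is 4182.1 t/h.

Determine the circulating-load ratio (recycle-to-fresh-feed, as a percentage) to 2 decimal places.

M = F + R at steady state, so:
R = M − F = 4182.1 − 704.2 = 3477.9 t/h
CL = 100·R/F = 100·3477.9/704.2 = 493.88 %

CL = 493.88 %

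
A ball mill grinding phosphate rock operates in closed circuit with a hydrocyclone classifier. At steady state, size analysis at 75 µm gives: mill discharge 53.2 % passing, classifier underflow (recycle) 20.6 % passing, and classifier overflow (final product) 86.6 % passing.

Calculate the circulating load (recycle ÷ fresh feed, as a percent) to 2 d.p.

CL = 102.45 %

Let r = R/F. Size balance at 75 µm:
(1+r)d = ru + o → r = (o−d)/(d−u)
r = (86.6 − 53.2)/(53.2 − 20.6) = 33.4/32.6 = 1.0245
CL = 100·r = 102.45 %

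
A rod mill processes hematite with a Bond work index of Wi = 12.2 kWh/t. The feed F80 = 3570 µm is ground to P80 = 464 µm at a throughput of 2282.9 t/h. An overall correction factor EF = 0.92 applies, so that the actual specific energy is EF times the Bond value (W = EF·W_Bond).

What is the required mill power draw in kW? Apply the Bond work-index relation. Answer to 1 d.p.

P = 7606.9 kW

W = 10 Wi / √P80 − 10 Wi / √F80
W = 10·12.2·(1/√464 − 1/√3570) = 10·12.2·(0.029687) = 3.6218 kWh/t
W_actual = 0.92 × 3.6218 = 3.3321 kWh/t
Mill draw = 3.3321 × 2282.9 = 7606.9 kW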